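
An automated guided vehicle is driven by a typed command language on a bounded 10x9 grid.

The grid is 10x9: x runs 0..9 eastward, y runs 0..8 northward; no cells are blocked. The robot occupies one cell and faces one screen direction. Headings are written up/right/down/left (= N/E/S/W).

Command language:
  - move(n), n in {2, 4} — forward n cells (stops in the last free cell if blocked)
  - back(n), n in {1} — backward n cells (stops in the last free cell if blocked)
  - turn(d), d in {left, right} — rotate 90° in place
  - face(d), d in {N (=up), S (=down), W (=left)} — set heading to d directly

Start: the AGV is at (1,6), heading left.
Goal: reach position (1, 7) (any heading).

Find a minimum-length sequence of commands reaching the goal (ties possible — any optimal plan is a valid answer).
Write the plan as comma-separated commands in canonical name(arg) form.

t0: at (1,6), heading left
step 1 (face(S)): at (1,6), heading down
step 2 (back(1)): at (1,7), heading down
minimal: 2 command(s), checked below 2.

face(S), back(1)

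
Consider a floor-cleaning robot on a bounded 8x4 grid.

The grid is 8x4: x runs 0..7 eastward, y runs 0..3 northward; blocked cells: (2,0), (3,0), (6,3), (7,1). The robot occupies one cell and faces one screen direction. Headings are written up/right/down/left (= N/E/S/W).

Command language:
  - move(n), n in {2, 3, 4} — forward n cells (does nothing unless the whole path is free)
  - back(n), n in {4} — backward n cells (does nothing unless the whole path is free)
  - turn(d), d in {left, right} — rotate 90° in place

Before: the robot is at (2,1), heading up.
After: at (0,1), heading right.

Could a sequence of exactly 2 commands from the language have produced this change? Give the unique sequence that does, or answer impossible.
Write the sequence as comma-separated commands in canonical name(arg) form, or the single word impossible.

all 36 sequences checked — none match.

impossible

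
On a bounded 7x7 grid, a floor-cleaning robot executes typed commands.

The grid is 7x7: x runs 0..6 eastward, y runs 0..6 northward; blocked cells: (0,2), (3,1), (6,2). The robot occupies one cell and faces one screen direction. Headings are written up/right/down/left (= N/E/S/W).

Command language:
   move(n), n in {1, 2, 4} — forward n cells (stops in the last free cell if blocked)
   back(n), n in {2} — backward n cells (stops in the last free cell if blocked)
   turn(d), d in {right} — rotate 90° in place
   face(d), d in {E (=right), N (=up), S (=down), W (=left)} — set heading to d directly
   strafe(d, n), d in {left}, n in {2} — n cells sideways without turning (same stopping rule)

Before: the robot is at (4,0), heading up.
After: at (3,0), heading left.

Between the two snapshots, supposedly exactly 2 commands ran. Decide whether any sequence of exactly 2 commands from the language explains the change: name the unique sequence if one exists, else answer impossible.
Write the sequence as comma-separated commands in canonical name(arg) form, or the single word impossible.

face(W), move(1)

key: running move(1) before face(W) would end elsewhere — order is forced
from: at (4,0), heading up
[1] after face(W): at (4,0), heading left
[2] after move(1): at (3,0), heading left
all 100 alternatives checked — unique.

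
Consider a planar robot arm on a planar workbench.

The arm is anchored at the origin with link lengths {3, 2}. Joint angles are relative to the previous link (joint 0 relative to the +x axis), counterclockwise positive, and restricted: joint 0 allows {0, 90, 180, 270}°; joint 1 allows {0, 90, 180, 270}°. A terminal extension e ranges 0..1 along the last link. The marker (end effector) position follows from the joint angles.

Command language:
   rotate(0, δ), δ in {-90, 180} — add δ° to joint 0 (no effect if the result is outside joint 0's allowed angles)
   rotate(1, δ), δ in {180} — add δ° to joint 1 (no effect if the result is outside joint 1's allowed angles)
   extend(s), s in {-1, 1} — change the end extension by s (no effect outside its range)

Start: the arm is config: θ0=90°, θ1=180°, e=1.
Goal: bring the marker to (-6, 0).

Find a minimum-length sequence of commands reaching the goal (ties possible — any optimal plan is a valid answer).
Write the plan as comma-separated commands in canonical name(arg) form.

rotate(1, 180), rotate(0, 180), rotate(0, -90)

start: config: θ0=90°, θ1=180°, e=1
1. rotate(1, 180) → config: θ0=90°, θ1=0°, e=1
2. rotate(0, 180) → config: θ0=270°, θ1=0°, e=1
3. rotate(0, -90) → config: θ0=180°, θ1=0°, e=1
shorter routes all fall short; 3 is best.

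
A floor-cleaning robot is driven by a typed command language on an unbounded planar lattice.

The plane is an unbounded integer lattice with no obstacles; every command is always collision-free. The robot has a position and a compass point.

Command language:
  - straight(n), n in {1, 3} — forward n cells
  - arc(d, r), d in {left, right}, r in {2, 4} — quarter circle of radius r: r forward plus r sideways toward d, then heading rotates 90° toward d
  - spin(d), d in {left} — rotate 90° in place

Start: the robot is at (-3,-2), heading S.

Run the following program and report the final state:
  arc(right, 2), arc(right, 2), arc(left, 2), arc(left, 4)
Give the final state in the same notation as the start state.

t0: at (-3,-2), heading S
t=1 arc(right, 2) ⇒ at (-5,-4), heading W
t=2 arc(right, 2) ⇒ at (-7,-2), heading N
t=3 arc(left, 2) ⇒ at (-9,0), heading W
t=4 arc(left, 4) ⇒ at (-13,-4), heading S

at (-13,-4), heading S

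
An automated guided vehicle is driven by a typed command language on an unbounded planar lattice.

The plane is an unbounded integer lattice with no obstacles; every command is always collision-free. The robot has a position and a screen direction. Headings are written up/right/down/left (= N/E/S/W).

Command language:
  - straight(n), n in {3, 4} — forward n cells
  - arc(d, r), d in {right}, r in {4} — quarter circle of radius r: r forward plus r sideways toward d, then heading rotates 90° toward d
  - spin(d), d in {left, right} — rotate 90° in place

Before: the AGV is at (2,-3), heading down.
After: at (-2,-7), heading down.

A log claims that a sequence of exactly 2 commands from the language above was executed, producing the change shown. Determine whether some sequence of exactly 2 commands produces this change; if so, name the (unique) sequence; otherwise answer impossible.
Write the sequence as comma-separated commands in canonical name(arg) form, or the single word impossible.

key: still facing S at the end — net rotation zero over 2 steps
initial: at (2,-3), heading down
[1] after arc(right, 4): at (-2,-7), heading left
[2] after spin(left): at (-2,-7), heading down
no other 2-command option fits: unique.

arc(right, 4), spin(left)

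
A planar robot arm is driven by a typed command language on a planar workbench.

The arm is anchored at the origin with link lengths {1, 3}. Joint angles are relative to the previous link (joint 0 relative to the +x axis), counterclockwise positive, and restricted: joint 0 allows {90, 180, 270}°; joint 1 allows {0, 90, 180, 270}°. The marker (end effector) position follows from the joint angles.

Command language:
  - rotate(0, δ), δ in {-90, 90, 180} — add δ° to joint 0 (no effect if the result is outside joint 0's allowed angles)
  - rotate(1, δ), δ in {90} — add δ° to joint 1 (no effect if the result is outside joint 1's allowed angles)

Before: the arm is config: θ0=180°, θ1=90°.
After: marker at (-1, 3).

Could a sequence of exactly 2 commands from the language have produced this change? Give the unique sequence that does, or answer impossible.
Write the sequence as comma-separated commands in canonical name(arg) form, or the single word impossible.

rotate(1, 90), rotate(1, 90)

initial: config: θ0=180°, θ1=90°
step 1 (rotate(1, 90)): config: θ0=180°, θ1=180°
step 2 (rotate(1, 90)): config: θ0=180°, θ1=270°
no rival 2-sequence matches.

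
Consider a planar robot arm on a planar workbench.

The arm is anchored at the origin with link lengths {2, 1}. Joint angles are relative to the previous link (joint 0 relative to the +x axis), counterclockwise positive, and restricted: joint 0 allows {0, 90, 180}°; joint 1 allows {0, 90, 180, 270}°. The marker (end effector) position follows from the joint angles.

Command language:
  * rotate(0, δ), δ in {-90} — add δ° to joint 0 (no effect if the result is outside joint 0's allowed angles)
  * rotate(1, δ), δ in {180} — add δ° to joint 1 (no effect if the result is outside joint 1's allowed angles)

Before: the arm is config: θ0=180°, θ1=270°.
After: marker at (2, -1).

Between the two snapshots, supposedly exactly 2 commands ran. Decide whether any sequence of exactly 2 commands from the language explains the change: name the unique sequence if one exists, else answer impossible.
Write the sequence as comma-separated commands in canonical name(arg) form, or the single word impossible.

start: config: θ0=180°, θ1=270°
[1] after rotate(0, -90): config: θ0=90°, θ1=270°
[2] after rotate(0, -90): config: θ0=0°, θ1=270°
all 4 alternatives checked — unique.

rotate(0, -90), rotate(0, -90)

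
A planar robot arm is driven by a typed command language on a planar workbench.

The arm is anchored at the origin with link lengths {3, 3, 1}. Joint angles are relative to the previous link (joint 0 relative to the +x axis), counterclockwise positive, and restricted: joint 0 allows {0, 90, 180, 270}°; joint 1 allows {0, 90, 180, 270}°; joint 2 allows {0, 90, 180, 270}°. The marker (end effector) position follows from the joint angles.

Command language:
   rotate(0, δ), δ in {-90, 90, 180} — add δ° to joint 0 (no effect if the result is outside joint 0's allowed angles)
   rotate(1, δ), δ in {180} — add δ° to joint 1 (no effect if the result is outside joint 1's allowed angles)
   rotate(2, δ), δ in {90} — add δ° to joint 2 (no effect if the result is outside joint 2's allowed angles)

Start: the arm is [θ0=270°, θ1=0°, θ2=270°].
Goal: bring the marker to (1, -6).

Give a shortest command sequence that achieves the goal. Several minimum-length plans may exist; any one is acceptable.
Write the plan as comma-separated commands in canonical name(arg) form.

rotate(2, 90), rotate(2, 90)

start: [θ0=270°, θ1=0°, θ2=270°]
step 1 (rotate(2, 90)): [θ0=270°, θ1=0°, θ2=0°]
step 2 (rotate(2, 90)): [θ0=270°, θ1=0°, θ2=90°]
minimal: 2 command(s), checked below 2.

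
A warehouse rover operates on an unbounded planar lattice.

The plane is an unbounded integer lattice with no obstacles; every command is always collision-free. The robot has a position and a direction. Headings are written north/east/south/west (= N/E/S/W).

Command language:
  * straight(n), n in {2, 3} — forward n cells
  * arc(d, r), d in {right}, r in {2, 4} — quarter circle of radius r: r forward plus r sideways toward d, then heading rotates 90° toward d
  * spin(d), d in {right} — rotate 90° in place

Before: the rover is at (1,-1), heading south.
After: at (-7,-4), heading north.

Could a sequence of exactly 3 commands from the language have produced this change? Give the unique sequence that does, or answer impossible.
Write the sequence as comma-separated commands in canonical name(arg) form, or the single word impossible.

straight(3), arc(right, 4), arc(right, 4)

key: running arc(right, 4) before straight(3) would end elsewhere — order is forced
t0: at (1,-1), heading south
[1] after straight(3): at (1,-4), heading south
[2] after arc(right, 4): at (-3,-8), heading west
[3] after arc(right, 4): at (-7,-4), heading north
no rival 3-sequence matches.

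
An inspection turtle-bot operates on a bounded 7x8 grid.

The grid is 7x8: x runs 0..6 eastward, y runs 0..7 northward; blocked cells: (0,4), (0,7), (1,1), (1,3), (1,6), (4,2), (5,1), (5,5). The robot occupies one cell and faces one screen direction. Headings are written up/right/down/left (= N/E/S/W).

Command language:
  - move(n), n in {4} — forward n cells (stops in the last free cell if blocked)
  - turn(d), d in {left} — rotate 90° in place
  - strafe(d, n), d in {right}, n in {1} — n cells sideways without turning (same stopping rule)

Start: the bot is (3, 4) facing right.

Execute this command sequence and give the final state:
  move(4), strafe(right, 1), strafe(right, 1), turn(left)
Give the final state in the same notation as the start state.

(6, 2) facing up

begin: (3, 4) facing right
[1] after move(4): (6, 4) facing right
[2] after strafe(right, 1): (6, 3) facing right
[3] after strafe(right, 1): (6, 2) facing right
[4] after turn(left): (6, 2) facing up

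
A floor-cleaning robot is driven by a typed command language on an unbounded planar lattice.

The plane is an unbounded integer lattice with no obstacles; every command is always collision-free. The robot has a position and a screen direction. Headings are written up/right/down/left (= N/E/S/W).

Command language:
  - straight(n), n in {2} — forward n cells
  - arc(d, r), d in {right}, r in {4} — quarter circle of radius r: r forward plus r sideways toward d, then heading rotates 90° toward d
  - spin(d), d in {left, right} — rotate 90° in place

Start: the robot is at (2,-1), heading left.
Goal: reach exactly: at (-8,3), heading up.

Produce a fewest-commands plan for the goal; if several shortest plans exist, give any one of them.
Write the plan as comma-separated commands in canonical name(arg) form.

begin: at (2,-1), heading left
t=1 straight(2) ⇒ at (0,-1), heading left
t=2 straight(2) ⇒ at (-2,-1), heading left
t=3 straight(2) ⇒ at (-4,-1), heading left
t=4 arc(right, 4) ⇒ at (-8,3), heading up
minimal: 4 command(s), checked below 4.

straight(2), straight(2), straight(2), arc(right, 4)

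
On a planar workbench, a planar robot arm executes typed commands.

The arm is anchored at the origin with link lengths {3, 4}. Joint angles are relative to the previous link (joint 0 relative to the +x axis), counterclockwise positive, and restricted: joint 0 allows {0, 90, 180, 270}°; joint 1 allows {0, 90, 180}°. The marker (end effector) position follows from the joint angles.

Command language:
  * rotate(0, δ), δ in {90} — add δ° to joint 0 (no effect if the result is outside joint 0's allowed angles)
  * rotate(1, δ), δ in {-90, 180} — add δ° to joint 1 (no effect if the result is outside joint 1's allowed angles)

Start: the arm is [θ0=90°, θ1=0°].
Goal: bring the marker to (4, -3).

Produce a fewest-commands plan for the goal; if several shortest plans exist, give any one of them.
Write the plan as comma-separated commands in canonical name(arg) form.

rotate(1, 180), rotate(1, -90), rotate(0, 90), rotate(0, 90)

begin: [θ0=90°, θ1=0°]
t=1 rotate(1, 180) ⇒ [θ0=90°, θ1=180°]
t=2 rotate(1, -90) ⇒ [θ0=90°, θ1=90°]
t=3 rotate(0, 90) ⇒ [θ0=180°, θ1=90°]
t=4 rotate(0, 90) ⇒ [θ0=270°, θ1=90°]
nothing shorter than 4 reaches the goal.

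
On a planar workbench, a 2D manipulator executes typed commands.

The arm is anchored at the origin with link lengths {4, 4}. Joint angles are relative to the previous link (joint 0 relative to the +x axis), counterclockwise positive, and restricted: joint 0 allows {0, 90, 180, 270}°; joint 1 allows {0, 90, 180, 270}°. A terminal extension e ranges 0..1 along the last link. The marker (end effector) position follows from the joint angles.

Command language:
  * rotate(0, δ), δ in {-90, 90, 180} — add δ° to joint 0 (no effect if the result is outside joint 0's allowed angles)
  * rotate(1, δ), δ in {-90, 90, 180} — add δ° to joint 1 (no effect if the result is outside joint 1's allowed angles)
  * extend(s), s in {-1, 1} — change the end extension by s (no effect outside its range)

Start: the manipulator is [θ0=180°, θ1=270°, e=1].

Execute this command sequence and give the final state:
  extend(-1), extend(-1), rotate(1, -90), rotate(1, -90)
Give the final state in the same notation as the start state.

t0: [θ0=180°, θ1=270°, e=1]
1. extend(-1) → [θ0=180°, θ1=270°, e=0]
2. extend(-1) → [θ0=180°, θ1=270°, e=0]
3. rotate(1, -90) → [θ0=180°, θ1=180°, e=0]
4. rotate(1, -90) → [θ0=180°, θ1=90°, e=0]

[θ0=180°, θ1=90°, e=0]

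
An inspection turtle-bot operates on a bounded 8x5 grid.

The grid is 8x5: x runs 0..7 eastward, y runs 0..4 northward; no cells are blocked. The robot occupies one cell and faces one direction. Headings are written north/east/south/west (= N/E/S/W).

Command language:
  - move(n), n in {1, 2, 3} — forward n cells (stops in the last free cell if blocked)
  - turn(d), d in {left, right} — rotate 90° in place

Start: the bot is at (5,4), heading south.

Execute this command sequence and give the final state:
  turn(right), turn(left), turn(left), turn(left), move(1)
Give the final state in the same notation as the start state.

at (5,4), heading north

start: at (5,4), heading south
[1] after turn(right): at (5,4), heading west
[2] after turn(left): at (5,4), heading south
[3] after turn(left): at (5,4), heading east
[4] after turn(left): at (5,4), heading north
[5] after move(1): at (5,4), heading north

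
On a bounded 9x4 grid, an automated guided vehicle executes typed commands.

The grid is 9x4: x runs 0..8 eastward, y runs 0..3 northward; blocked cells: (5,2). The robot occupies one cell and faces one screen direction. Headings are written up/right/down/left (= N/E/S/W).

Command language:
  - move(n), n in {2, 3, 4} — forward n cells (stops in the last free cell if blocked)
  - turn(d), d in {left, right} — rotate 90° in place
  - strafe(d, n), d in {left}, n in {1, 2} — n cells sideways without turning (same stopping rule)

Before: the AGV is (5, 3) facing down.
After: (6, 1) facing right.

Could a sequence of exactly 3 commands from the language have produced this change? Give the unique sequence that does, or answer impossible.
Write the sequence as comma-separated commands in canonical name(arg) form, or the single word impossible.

strafe(left, 1), move(2), turn(left)

key: position moved to (6,1) AND the heading swung to E — translation plus rotation needed
from: (5, 3) facing down
step 1 (strafe(left, 1)): (6, 3) facing down
step 2 (move(2)): (6, 1) facing down
step 3 (turn(left)): (6, 1) facing right
uniquely the one of 343 3-step routes that fits.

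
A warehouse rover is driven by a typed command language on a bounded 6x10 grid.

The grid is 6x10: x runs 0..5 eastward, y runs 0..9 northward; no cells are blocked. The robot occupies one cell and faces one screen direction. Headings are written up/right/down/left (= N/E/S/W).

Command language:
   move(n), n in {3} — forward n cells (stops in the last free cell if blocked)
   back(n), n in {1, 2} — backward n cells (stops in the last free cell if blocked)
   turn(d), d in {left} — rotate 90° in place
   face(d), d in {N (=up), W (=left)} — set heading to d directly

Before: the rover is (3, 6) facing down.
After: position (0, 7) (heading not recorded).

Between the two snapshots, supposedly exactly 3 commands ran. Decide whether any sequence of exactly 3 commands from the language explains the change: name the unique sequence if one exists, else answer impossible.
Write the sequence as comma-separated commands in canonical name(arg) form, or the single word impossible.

back(1), face(W), move(3)

key: running move(3) before back(1) would end elsewhere — order is forced
initial: (3, 6) facing down
1. back(1) → (3, 7) facing down
2. face(W) → (3, 7) facing left
3. move(3) → (0, 7) facing left
all 216 alternatives checked — unique.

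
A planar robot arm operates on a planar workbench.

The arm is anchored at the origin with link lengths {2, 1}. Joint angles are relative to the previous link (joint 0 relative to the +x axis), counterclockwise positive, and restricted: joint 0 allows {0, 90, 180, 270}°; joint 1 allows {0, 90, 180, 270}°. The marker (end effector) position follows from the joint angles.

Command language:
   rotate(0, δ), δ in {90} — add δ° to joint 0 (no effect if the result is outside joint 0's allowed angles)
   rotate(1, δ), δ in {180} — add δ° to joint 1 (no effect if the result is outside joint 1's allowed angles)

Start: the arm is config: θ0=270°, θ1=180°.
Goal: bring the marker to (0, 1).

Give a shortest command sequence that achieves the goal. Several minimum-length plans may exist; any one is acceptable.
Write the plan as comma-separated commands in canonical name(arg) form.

rotate(0, 90), rotate(0, 90)

start: config: θ0=270°, θ1=180°
t=1 rotate(0, 90) ⇒ config: θ0=0°, θ1=180°
t=2 rotate(0, 90) ⇒ config: θ0=90°, θ1=180°
shorter routes all fall short; 2 is best.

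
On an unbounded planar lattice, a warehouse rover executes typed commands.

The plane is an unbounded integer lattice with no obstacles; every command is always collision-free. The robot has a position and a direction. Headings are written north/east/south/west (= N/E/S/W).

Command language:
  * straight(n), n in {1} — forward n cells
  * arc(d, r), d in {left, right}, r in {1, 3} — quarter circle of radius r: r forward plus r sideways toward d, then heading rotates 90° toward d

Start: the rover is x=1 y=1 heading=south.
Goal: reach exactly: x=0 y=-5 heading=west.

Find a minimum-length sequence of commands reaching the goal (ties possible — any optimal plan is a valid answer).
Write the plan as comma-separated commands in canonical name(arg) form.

start: x=1 y=1 heading=south
t=1 arc(left, 1) ⇒ x=2 y=0 heading=east
t=2 arc(right, 1) ⇒ x=3 y=-1 heading=south
t=3 straight(1) ⇒ x=3 y=-2 heading=south
t=4 arc(right, 3) ⇒ x=0 y=-5 heading=west
no 3-step plan works, so 4 is optimal.

arc(left, 1), arc(right, 1), straight(1), arc(right, 3)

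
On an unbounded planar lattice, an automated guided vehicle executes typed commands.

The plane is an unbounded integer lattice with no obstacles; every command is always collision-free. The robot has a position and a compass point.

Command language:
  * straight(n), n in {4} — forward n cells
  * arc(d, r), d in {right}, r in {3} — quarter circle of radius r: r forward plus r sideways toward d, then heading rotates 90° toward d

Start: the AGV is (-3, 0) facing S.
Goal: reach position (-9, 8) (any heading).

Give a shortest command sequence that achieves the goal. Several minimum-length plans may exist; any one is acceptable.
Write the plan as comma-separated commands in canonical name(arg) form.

arc(right, 3), arc(right, 3), straight(4), straight(4)

start: (-3, 0) facing S
[1] after arc(right, 3): (-6, -3) facing W
[2] after arc(right, 3): (-9, 0) facing N
[3] after straight(4): (-9, 4) facing N
[4] after straight(4): (-9, 8) facing N
shorter routes all fall short; 4 is best.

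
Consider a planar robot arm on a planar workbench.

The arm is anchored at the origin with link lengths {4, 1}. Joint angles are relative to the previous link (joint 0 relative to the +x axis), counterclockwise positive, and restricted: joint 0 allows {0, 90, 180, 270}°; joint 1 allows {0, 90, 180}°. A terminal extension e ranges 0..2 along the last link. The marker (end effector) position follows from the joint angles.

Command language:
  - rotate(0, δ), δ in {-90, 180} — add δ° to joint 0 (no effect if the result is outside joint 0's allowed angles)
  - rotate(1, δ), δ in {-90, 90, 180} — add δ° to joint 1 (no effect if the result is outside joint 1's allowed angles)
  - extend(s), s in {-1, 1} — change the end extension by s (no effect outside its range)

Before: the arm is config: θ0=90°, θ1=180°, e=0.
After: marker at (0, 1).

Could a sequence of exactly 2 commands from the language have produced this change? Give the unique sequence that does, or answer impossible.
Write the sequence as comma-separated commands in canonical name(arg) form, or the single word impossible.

begin: config: θ0=90°, θ1=180°, e=0
1. extend(1) → config: θ0=90°, θ1=180°, e=1
2. extend(1) → config: θ0=90°, θ1=180°, e=2
no other 2-command option fits: unique.

extend(1), extend(1)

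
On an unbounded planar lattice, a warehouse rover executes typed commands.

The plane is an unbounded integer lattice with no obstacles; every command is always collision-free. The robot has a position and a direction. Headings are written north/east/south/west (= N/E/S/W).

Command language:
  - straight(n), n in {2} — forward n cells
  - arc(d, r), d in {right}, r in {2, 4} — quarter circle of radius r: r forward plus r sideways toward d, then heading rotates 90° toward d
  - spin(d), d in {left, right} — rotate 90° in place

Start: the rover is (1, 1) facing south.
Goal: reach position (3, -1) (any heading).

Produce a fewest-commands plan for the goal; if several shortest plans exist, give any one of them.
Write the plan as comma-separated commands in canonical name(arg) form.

spin(left), arc(right, 2)

initial: (1, 1) facing south
t=1 spin(left) ⇒ (1, 1) facing east
t=2 arc(right, 2) ⇒ (3, -1) facing south
shorter routes all fall short; 2 is best.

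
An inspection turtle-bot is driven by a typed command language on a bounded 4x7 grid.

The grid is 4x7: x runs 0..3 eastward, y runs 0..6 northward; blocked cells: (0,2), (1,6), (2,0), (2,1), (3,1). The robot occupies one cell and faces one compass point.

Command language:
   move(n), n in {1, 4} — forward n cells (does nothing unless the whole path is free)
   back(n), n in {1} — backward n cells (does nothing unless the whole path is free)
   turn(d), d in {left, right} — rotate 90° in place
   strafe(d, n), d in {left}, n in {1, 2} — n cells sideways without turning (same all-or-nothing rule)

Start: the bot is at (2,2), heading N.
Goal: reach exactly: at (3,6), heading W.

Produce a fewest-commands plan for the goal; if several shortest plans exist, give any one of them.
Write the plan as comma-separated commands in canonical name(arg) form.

t0: at (2,2), heading N
step 1 (move(4)): at (2,6), heading N
step 2 (turn(left)): at (2,6), heading W
step 3 (back(1)): at (3,6), heading W
minimal: 3 command(s), checked below 3.

move(4), turn(left), back(1)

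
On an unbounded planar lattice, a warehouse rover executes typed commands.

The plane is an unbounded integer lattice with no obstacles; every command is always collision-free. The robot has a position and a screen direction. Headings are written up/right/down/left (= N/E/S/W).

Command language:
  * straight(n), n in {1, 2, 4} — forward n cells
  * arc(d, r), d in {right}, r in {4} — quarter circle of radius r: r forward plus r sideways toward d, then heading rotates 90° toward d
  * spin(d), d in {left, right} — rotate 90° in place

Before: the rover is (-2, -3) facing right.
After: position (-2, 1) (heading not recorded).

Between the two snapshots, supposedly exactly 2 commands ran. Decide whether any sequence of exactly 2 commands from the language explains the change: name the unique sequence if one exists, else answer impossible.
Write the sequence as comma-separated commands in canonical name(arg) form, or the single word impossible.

key: running straight(4) before spin(left) would end elsewhere — order is forced
t0: (-2, -3) facing right
t=1 spin(left) ⇒ (-2, -3) facing up
t=2 straight(4) ⇒ (-2, 1) facing up
no rival 2-sequence matches.

spin(left), straight(4)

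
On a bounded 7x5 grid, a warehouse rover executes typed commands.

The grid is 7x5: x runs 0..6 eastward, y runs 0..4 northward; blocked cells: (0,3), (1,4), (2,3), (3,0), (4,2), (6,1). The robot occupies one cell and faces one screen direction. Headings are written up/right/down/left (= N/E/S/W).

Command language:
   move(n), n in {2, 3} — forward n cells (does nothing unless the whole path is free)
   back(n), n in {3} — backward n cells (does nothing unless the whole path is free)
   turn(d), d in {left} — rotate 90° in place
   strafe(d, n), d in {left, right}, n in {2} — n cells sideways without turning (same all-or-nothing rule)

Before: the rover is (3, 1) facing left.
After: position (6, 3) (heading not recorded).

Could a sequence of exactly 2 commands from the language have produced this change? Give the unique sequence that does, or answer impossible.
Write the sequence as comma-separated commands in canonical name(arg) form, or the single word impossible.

strafe(right, 2), back(3)

key: order matters: swapping strafe(right, 2) and back(3) lands elsewhere
initial: (3, 1) facing left
step 1 (strafe(right, 2)): (3, 3) facing left
step 2 (back(3)): (6, 3) facing left
all 36 alternatives checked — unique.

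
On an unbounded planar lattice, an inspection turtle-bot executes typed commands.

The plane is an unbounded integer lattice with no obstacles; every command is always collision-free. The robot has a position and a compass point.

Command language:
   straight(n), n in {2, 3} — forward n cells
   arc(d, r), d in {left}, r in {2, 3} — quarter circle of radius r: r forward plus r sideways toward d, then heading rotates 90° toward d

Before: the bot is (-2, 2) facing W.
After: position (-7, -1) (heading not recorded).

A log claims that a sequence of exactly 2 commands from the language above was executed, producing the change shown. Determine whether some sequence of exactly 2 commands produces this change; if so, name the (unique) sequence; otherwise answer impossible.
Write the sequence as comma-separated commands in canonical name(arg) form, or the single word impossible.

key: running arc(left, 3) before straight(2) would end elsewhere — order is forced
begin: (-2, 2) facing W
step 1 (straight(2)): (-4, 2) facing W
step 2 (arc(left, 3)): (-7, -1) facing S
no other 2-command option fits: unique.

straight(2), arc(left, 3)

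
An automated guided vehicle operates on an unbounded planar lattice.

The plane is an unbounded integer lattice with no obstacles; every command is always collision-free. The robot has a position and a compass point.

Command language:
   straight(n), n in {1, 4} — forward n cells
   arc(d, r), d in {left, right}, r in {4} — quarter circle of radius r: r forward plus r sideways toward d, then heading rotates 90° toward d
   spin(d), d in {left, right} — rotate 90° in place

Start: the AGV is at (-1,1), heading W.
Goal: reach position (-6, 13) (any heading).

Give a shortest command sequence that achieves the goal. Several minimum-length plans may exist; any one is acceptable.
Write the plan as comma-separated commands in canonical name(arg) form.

initial: at (-1,1), heading W
t=1 straight(1) ⇒ at (-2,1), heading W
t=2 arc(right, 4) ⇒ at (-6,5), heading N
t=3 straight(4) ⇒ at (-6,9), heading N
t=4 straight(4) ⇒ at (-6,13), heading N
nothing shorter than 4 reaches the goal.

straight(1), arc(right, 4), straight(4), straight(4)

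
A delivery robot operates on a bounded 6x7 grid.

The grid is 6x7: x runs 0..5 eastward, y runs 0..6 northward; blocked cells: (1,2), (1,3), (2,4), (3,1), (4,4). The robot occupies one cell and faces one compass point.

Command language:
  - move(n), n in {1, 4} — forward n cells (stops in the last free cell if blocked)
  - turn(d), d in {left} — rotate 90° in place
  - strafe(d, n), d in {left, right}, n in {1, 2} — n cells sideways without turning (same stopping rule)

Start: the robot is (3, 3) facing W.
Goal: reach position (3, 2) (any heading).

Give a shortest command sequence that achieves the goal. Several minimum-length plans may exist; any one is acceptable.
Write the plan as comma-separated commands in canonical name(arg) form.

strafe(left, 2)

begin: (3, 3) facing W
step 1 (strafe(left, 2)): (3, 2) facing W
minimal: 1 command(s), checked below 1.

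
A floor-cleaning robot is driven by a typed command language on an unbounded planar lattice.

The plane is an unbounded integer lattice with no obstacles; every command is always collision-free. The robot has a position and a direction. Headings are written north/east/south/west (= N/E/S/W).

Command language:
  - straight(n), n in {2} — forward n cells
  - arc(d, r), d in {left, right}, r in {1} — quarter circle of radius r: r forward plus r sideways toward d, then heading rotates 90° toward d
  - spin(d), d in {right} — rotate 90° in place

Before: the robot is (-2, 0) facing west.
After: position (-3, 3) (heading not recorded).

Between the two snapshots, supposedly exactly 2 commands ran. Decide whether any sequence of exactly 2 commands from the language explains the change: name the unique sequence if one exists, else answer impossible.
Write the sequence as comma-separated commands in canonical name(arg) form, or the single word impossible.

arc(right, 1), straight(2)

key: order matters: swapping arc(right, 1) and straight(2) lands elsewhere
from: (-2, 0) facing west
1. arc(right, 1) → (-3, 1) facing north
2. straight(2) → (-3, 3) facing north
no other 2-command option fits: unique.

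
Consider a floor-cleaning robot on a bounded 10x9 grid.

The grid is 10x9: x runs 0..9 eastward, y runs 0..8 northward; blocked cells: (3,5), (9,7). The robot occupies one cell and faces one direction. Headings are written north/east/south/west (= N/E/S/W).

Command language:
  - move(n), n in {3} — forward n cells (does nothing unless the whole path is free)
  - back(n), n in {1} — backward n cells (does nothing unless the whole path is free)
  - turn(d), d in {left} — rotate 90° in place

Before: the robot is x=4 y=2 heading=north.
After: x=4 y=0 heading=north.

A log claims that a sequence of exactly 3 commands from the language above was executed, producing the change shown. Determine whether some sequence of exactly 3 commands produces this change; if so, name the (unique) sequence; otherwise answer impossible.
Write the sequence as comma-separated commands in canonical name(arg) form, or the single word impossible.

back(1), back(1), back(1)

key: heading stays N — no command in the sequence turns
t0: x=4 y=2 heading=north
1. back(1) → x=4 y=1 heading=north
2. back(1) → x=4 y=0 heading=north
3. back(1) → x=4 y=0 heading=north
no other 3-command option fits: unique.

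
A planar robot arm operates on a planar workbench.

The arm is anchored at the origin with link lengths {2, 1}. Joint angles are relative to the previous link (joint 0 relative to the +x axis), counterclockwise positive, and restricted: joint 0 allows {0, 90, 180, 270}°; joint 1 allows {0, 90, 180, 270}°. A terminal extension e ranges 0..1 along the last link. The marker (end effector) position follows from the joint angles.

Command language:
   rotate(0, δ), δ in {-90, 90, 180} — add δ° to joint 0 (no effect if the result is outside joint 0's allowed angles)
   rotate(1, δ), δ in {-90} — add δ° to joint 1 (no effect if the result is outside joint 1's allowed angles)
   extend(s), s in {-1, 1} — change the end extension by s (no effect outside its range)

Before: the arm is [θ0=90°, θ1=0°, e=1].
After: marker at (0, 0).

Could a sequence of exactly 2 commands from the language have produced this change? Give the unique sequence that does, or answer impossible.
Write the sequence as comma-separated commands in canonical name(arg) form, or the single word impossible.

rotate(1, -90), rotate(1, -90)

begin: [θ0=90°, θ1=0°, e=1]
1. rotate(1, -90) → [θ0=90°, θ1=270°, e=1]
2. rotate(1, -90) → [θ0=90°, θ1=180°, e=1]
no other 2-command option fits: unique.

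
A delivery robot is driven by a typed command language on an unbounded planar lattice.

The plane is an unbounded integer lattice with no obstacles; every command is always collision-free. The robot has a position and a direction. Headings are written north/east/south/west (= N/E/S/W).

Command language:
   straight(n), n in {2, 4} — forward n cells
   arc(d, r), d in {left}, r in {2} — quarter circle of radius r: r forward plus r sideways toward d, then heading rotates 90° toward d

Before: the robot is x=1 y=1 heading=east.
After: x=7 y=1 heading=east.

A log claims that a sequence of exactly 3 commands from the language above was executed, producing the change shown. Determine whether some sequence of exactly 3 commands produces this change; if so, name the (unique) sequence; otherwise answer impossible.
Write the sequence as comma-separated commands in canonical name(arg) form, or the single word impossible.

key: heading stays E — no command in the sequence turns
start: x=1 y=1 heading=east
t=1 straight(2) ⇒ x=3 y=1 heading=east
t=2 straight(2) ⇒ x=5 y=1 heading=east
t=3 straight(2) ⇒ x=7 y=1 heading=east
uniquely the one of 27 3-step routes that fits.

straight(2), straight(2), straight(2)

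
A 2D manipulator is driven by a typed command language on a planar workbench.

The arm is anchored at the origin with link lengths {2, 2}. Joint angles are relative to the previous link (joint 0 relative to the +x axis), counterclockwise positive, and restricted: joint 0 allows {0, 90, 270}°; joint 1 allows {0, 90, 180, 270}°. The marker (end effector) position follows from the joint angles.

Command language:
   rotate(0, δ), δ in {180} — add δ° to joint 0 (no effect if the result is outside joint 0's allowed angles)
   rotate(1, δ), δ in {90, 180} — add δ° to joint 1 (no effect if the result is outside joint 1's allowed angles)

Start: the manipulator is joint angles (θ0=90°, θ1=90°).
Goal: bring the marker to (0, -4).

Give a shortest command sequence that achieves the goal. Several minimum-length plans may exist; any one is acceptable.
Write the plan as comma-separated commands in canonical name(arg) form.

rotate(0, 180), rotate(1, 180), rotate(1, 90)

from: joint angles (θ0=90°, θ1=90°)
[1] after rotate(0, 180): joint angles (θ0=270°, θ1=90°)
[2] after rotate(1, 180): joint angles (θ0=270°, θ1=270°)
[3] after rotate(1, 90): joint angles (θ0=270°, θ1=0°)
minimal: 3 command(s), checked below 3.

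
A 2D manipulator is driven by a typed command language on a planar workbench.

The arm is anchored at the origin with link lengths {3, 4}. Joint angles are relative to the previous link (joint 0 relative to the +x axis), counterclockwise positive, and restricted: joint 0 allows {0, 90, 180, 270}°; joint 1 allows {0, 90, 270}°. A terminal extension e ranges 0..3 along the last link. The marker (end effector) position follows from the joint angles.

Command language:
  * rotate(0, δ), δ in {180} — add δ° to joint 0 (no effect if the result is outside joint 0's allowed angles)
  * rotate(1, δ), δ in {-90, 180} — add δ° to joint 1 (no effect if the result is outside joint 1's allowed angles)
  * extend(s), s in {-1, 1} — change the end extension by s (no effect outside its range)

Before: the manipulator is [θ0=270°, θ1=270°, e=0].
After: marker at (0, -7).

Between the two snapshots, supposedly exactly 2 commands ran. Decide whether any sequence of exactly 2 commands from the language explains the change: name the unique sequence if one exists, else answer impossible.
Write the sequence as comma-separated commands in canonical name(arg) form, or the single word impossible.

rotate(1, 180), rotate(1, -90)

key: running rotate(1, -90) before rotate(1, 180) would end elsewhere — order is forced
from: [θ0=270°, θ1=270°, e=0]
1. rotate(1, 180) → [θ0=270°, θ1=90°, e=0]
2. rotate(1, -90) → [θ0=270°, θ1=0°, e=0]
no rival 2-sequence matches.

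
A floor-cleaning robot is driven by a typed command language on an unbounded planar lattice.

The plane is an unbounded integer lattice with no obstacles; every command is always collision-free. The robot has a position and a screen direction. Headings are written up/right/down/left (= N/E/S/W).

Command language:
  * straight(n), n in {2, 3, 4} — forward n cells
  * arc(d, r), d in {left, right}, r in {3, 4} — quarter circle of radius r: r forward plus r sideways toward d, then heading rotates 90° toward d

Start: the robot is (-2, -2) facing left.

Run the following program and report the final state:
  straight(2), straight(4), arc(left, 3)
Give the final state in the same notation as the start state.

(-11, -5) facing down

initial: (-2, -2) facing left
t=1 straight(2) ⇒ (-4, -2) facing left
t=2 straight(4) ⇒ (-8, -2) facing left
t=3 arc(left, 3) ⇒ (-11, -5) facing down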